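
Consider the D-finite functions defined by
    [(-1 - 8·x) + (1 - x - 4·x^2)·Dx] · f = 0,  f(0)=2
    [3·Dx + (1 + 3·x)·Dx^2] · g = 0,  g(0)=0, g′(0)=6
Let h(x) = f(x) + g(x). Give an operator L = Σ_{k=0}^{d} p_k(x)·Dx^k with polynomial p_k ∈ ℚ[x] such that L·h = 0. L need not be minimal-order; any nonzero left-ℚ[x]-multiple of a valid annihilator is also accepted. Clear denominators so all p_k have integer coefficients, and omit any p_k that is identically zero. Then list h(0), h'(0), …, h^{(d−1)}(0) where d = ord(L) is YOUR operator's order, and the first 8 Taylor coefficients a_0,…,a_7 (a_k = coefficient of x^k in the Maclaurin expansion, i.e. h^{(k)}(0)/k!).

f: a_k = 2, 2, 10, 18, 58, 130, 362, 882, …
g: a_k = 0, 6, -9, 18, -81/2, 486/5, -243, 4374/7, …
f+g: L₀ = lclm(L_f,L_g), ord ≤ 1+2.
L = (342 + 2178·x + 6624·x^2 + 6336·x^3 + 6912·x^4)·Dx + (36 + 696·x + 4356·x^2 + 10176·x^3 + 12960·x^4 + 11520·x^5)·Dx^2 + (-13 - 101·x - 191·x^2 + 225·x^3 + 1440·x^4 + 2928·x^5 + 2304·x^6)·Dx^3  (order 3).
h: a_k = 2, 8, 1, 36, 35/2, 1136/5, 119, 10548/7, …
ICs: h(0) = 2, h′(0) = 8, h′′(0) = 2.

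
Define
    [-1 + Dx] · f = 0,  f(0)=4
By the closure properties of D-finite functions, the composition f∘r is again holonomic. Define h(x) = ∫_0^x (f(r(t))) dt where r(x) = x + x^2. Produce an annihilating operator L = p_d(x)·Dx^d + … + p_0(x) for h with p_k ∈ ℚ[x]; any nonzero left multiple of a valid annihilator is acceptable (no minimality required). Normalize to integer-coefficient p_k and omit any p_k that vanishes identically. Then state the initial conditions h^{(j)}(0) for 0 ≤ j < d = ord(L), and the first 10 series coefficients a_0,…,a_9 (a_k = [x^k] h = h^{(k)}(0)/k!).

L = (-1 - 2·x)·Dx + Dx^2  (order 2).
h: a_k = 0, 4, 2, 2, 7/6, 5/6, 9/20, 331/1260, 1303/10080, 1979/30240, …
ICs: h(0) = 0, h′(0) = 4.

f: a_k = 4, 4, 2, 2/3, 1/6, 1/30, 1/180, 1/1260, 1/10080, 1/90720, …
Change of var in L_f (x↦r) gives L₀.
h=∫h₀ ⇒ L = L₀·Dx.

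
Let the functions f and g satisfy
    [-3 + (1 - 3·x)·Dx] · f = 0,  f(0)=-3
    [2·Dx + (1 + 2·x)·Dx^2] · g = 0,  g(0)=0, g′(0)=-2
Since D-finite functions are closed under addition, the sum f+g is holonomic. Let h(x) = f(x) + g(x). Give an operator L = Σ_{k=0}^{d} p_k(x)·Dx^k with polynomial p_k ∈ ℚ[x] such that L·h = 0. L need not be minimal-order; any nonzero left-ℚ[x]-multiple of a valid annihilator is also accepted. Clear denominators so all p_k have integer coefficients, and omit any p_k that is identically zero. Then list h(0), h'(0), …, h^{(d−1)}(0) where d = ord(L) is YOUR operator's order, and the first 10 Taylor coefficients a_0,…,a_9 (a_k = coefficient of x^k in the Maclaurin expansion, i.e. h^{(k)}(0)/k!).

f: a_k = -3, -9, -27, -81, -243, -729, -2187, -6561, -19683, -59049, …
g: a_k = 0, -2, 2, -8/3, 4, -32/5, 32/3, -128/7, 32, -512/9, …
h₀=f+g: left-lcm gives L₀, ord ≤ 3.
L = (78 + 36·x)·Dx + (23 + 132·x + 72·x^2)·Dx^2 + (-4 + x + 27·x^2 + 18·x^3)·Dx^3  (order 3).
h: a_k = -3, -11, -25, -251/3, -239, -3677/5, -6529/3, -46055/7, -19651, -531953/9, …
ICs: h(0) = -3, h′(0) = -11, h′′(0) = -50.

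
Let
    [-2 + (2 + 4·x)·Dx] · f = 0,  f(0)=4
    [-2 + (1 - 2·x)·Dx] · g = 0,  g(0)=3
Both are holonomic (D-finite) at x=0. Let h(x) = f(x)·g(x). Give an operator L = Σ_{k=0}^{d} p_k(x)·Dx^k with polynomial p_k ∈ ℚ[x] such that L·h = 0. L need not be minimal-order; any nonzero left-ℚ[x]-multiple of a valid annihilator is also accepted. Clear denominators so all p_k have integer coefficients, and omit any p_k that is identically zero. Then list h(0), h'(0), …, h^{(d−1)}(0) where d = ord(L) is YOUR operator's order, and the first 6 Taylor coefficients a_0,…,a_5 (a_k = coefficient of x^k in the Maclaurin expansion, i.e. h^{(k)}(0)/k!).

f: a_k = 4, 4, -2, 2, -5/2, 7/2, …
g: a_k = 3, 6, 12, 24, 48, 96, …
h₀=f·g: eliminate ⇒ L₀, order ≤ 1·1.
L = (3 + 2·x) + (-1 + 4·x^2)·Dx  (order 1).
h: a_k = 12, 36, 66, 138, 537/2, 1095/2, …
ICs: h(0) = 12.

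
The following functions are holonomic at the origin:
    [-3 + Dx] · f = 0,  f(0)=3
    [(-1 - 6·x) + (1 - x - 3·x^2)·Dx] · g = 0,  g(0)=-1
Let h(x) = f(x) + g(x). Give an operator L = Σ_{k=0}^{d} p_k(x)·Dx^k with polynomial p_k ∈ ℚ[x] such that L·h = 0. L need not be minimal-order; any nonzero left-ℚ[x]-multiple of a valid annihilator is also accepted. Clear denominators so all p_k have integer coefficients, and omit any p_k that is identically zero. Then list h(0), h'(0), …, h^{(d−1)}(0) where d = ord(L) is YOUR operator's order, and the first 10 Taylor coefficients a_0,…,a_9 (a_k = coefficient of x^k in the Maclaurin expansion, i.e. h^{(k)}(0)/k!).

L = (15 + 9·x + 243·x^2 + 162·x^3) + (1 - 36·x - 99·x^2 + 54·x^3 + 81·x^4)·Dx + (-2 + 11·x + 6·x^2 - 36·x^3 - 27·x^4)·Dx^2  (order 2).
h: a_k = 2, 8, 19/2, 13/2, -71/8, -1357/40, -7517/80, -120791/560, -2273653/4480, -5191591/4480, …
ICs: h(0) = 2, h′(0) = 8.

f: a_k = 3, 9, 27/2, 27/2, 81/8, 243/40, 243/80, 729/560, 2187/4480, 729/4480, …
g: a_k = -1, -1, -4, -7, -19, -40, -97, -217, -508, -1159, …
h₀=f+g: left-lcm gives L₀, ord ≤ 2.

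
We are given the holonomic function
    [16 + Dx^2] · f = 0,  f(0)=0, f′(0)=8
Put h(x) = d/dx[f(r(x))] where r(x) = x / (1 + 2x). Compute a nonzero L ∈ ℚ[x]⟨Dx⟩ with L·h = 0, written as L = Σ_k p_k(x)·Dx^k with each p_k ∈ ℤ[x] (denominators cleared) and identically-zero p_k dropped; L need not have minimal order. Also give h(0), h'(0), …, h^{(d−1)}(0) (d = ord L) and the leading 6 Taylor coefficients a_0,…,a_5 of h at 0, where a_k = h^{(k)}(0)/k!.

L = (40 + 96·x + 96·x^2) + (12 + 72·x + 144·x^2 + 96·x^3)·Dx + (1 + 8·x + 24·x^2 + 32·x^3 + 16·x^4)·Dx^2  (order 2).
h: a_k = 8, -32, 32, 256, -5504/3, 7680, …
ICs: h(0) = 8, h′(0) = -32.

f: a_k = 0, 8, 0, -64/3, 0, 256/15, …
h₀=f(r): pull back L_f along r ⇒ L₀.
Differentiate: ansatz ord ≤ ord L₀ ⇒ L.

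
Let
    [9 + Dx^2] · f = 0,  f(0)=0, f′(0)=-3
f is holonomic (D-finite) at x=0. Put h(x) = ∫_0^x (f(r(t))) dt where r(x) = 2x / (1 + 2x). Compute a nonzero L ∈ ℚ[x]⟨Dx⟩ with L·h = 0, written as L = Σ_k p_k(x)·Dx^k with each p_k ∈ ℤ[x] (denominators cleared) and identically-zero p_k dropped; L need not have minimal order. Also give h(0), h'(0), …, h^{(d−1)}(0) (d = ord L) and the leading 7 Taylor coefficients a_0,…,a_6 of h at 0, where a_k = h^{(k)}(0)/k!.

f: a_k = 0, -3, 0, 9/2, 0, -81/40, 0, …
f∘r: x↦r, Dx↦Dx/r' in L_f ⇒ L₀.
h=∫h₀ ⇒ L = L₀·Dx.
L = 36·Dx + (4 + 24·x + 48·x^2 + 32·x^3)·Dx^2 + (1 + 8·x + 24·x^2 + 32·x^3 + 16·x^4)·Dx^3  (order 3).
h: a_k = 0, 0, -3, 4, 3, -168/5, 586/5, …
ICs: h(0) = 0, h′(0) = 0, h′′(0) = -6.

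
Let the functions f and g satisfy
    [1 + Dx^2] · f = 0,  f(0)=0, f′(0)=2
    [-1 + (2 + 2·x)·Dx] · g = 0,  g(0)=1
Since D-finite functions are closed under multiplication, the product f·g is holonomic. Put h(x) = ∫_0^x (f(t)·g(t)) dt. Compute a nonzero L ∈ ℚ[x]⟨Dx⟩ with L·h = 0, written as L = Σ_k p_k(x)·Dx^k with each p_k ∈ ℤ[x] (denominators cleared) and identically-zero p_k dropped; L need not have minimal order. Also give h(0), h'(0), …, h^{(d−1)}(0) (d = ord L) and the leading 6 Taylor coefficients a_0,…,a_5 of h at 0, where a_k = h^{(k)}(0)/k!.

f: a_k = 0, 2, 0, -1/3, 0, 1/60, …
g: a_k = 1, 1/2, -1/8, 1/16, -5/128, 7/256, …
h₀=f·g: eliminate ⇒ L₀, order ≤ 2·1.
h=∫h₀ ⇒ L = L₀·Dx.
L = (7 + 8·x + 4·x^2)·Dx + (-4 - 4·x)·Dx^2 + (4 + 8·x + 4·x^2)·Dx^3  (order 3).
h: a_k = 0, 0, 1, 1/3, -7/48, -1/120, …
ICs: h(0) = 0, h′(0) = 0, h′′(0) = 2.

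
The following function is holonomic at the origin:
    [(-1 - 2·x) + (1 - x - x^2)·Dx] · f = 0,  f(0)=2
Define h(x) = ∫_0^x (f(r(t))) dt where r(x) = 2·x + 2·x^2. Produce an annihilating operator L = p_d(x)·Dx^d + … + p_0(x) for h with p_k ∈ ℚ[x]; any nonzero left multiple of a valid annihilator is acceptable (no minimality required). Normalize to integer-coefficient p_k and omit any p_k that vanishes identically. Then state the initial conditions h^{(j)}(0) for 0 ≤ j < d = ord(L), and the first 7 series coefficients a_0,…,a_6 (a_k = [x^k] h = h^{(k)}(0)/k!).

L = (2 + 12·x + 24·x^2 + 16·x^3)·Dx + (-1 + 2·x + 6·x^2 + 8·x^3 + 4·x^4)·Dx^2  (order 2).
h: a_k = 0, 2, 2, 20/3, 20, 64, 216, …
ICs: h(0) = 0, h′(0) = 2.

f: a_k = 2, 2, 4, 6, 10, 16, 26, …
Substitute x→r, Dx→(1/r')Dx; clear ⇒ L₀.
h=∫₀ˣh₀: take L = L₀·Dx.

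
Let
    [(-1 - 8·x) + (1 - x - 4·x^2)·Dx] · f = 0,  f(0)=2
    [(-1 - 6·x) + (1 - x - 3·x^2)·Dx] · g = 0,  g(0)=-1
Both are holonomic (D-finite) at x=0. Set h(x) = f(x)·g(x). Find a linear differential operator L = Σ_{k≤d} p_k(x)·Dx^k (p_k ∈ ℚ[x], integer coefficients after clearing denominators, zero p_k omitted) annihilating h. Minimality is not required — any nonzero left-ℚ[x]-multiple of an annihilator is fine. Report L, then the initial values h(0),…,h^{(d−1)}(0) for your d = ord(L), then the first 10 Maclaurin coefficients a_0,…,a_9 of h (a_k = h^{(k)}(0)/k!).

f: a_k = 2, 2, 10, 18, 58, 130, 362, 882, 2330, 5858, …
g: a_k = -1, -1, -4, -7, -19, -40, -97, -217, -508, -1159, …
Sym-product of L_f,L_g gives L₀ (≤ ord 1).
L = (-2 - 12·x + 21·x^2 + 48·x^3) + (1 - 2·x - 6·x^2 + 7·x^3 + 12·x^4)·Dx  (order 1).
h: a_k = -2, -4, -20, -50, -168, -448, -1314, -3540, -9812, -26290, …
ICs: h(0) = -2.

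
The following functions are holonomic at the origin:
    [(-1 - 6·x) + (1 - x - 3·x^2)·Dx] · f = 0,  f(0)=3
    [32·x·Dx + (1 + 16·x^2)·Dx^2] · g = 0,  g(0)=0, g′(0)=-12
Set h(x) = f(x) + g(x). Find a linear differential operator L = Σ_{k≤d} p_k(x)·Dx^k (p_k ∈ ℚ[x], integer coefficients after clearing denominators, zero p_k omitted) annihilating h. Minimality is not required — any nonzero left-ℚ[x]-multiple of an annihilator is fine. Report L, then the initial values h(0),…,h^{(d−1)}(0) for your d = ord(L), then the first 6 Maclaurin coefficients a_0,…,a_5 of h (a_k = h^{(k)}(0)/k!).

f: a_k = 3, 3, 12, 21, 57, 120, …
g: a_k = 0, -12, 0, 64, 0, -3072/5, …
f+g: L₀ = lclm(L_f,L_g), ord ≤ 1+2.
L = (-128 + 512·x + 10560·x^2 + 25344·x^3 + 95904·x^4 + 41472·x^6)·Dx + (37 + 208·x - 206·x^2 + 1476·x^3 + 24336·x^4 + 66528·x^5 + 6912·x^6 + 41472·x^7)·Dx^2 + (-4 - 21·x - 198·x^2 - 90·x^3 - 1775·x^4 + 4080·x^5 + 6336·x^6 + 2304·x^7 + 6912·x^8)·Dx^3  (order 3).
h: a_k = 3, -9, 12, 85, 57, -2472/5, …
ICs: h(0) = 3, h′(0) = -9, h′′(0) = 24.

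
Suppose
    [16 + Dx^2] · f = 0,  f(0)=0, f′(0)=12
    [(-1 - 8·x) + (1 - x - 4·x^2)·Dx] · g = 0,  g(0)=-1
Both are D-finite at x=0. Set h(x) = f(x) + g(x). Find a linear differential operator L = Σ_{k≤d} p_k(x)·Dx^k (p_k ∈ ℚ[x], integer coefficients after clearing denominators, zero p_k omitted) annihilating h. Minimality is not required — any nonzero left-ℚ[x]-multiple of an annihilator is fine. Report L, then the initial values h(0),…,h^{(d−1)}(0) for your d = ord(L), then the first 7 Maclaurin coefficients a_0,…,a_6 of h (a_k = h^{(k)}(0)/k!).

L = (-560 - 4608·x - 1664·x^2 - 6144·x^3 - 10240·x^4 - 16384·x^5) + (208 - 272·x - 896·x^2 + 1408·x^3 + 1536·x^4 - 6144·x^5 - 8192·x^6)·Dx + (-35 - 288·x - 104·x^2 - 384·x^3 - 640·x^4 - 1024·x^5)·Dx^2 + (13 - 17·x - 56·x^2 + 88·x^3 + 96·x^4 - 384·x^5 - 512·x^6)·Dx^3  (order 3).
h: a_k = -1, 11, -5, -41, -29, -197/5, -181, …
ICs: h(0) = -1, h′(0) = 11, h′′(0) = -10.

f: a_k = 0, 12, 0, -32, 0, 128/5, 0, …
g: a_k = -1, -1, -5, -9, -29, -65, -181, …
L₀ := lclm(L_f,L_g); ord L₀ ≤ 2+1.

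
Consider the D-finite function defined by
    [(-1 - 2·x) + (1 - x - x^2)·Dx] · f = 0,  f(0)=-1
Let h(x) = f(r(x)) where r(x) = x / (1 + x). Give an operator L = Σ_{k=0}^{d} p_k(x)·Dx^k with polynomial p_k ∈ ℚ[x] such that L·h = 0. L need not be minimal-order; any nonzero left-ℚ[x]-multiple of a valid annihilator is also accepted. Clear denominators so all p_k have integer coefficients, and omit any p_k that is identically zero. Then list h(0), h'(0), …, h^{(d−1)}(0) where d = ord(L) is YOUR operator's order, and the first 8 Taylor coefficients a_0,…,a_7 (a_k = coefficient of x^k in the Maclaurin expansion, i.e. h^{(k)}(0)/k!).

L = (1 + 3·x) + (-1 - 2·x + x^3)·Dx  (order 1).
h: a_k = -1, -1, -1, 0, -1, 1, -2, 3, …
ICs: h(0) = -1.

f: a_k = -1, -1, -2, -3, -5, -8, -13, -21, …
h₀=f(r): pull back L_f along r ⇒ L₀.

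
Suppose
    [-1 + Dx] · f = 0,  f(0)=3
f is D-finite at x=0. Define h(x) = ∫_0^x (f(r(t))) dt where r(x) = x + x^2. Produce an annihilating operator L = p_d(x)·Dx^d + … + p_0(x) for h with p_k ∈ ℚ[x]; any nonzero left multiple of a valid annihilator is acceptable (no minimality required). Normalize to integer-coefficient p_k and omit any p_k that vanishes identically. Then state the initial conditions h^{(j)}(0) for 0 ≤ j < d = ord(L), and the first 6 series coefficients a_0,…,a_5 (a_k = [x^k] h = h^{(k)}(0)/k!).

f: a_k = 3, 3, 3/2, 1/2, 1/8, 1/40, …
L₀ from L_f via x↦r, Dx↦r'^{-1}Dx.
h=∫h₀ ⇒ L = L₀·Dx.
L = (-1 - 2·x)·Dx + Dx^2  (order 2).
h: a_k = 0, 3, 3/2, 3/2, 7/8, 5/8, …
ICs: h(0) = 0, h′(0) = 3.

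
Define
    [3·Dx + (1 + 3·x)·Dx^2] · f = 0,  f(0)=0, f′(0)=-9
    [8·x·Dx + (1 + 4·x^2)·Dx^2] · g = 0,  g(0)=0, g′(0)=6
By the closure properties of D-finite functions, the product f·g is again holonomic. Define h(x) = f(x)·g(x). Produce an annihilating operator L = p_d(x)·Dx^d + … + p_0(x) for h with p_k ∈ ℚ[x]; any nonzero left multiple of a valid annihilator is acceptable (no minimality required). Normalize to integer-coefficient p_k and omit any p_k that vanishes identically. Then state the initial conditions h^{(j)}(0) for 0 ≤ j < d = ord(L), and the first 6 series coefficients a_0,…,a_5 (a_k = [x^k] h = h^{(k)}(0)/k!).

f: a_k = 0, -9, 27/2, -27, 243/4, -729/5, …
g: a_k = 0, 6, 0, -8, 0, 96/5, …
f·g: L₀ = L_f ⊗_s L_g, ord ≤ 2·2.
L = (1632 + 8496·x + 23040·x^2 + 110016·x^3 + 207360·x^4 + 269568·x^5 + 82944·x^7)·Dx + (418 + 6672·x + 44112·x^2 + 151488·x^3 + 393984·x^4 + 642816·x^5 + 725760·x^6 + 82944·x^7 + 290304·x^8)·Dx^2 + (204 + 1844·x + 12096·x^2 + 47408·x^3 + 122880·x^4 + 240192·x^5 + 331776·x^6 + 361728·x^7 + 82944·x^8 + 165888·x^9)·Dx^3 + (25 + 246·x + 1217·x^2 + 4128·x^3 + 10624·x^4 + 22080·x^5 + 34272·x^6 + 41472·x^7 + 43776·x^8 + 13824·x^9 + 20736·x^10)·Dx^4  (order 4).
h: a_k = 0, 0, -54, 81, -90, 513/2, …
ICs: h(0) = 0, h′(0) = 0, h′′(0) = -108, h′′′(0) = 486.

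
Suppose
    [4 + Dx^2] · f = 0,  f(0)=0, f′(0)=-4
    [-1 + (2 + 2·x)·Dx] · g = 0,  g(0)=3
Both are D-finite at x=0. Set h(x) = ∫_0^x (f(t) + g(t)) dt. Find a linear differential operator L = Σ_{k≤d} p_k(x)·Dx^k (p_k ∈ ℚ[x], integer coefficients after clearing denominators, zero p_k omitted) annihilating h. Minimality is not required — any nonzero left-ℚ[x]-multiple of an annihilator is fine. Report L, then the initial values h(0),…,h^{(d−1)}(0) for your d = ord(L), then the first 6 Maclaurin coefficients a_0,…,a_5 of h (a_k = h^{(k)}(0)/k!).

f: a_k = 0, -4, 0, 8/3, 0, -8/15, …
g: a_k = 3, 3/2, -3/8, 3/16, -15/128, 21/256, …
h₀=f+g: left-lcm gives L₀, ord ≤ 3.
∫: right-multiply L₀ by Dx.
L = (-76 - 128·x - 64·x^2)·Dx + (120 + 376·x + 384·x^2 + 128·x^3)·Dx^2 + (-19 - 32·x - 16·x^2)·Dx^3 + (30 + 94·x + 96·x^2 + 32·x^3)·Dx^4  (order 4).
h: a_k = 0, 3, -5/4, -1/8, 137/192, -3/128, …
ICs: h(0) = 0, h′(0) = 3, h′′(0) = -5/2, h′′′(0) = -3/4.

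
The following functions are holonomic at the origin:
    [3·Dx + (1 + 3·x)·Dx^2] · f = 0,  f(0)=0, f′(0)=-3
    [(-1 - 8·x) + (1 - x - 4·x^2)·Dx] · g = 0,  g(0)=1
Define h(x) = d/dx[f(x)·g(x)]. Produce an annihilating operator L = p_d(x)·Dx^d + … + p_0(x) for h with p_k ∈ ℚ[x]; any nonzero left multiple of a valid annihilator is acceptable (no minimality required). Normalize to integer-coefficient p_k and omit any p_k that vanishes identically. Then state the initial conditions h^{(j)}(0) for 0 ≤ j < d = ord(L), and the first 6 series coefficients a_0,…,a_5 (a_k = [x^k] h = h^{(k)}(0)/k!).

L = (444 + 2376·x + 5184·x^2) + (15 + 381·x + 2592·x^2 + 4032·x^3)·Dx + (-11 - 70·x - 19·x^2 + 468·x^3 + 576·x^4)·Dx^2  (order 2).
h: a_k = -3, 3, -117/2, 27, -2397/4, 1719/10, …
ICs: h(0) = -3, h′(0) = 3.

f: a_k = 0, -3, 9/2, -9, 81/4, -243/5, …
g: a_k = 1, 1, 5, 9, 29, 65, …
Sym-product of L_f,L_g gives L₀ (≤ ord 2).
h₀' ⇒ L via d/dx closure of L₀.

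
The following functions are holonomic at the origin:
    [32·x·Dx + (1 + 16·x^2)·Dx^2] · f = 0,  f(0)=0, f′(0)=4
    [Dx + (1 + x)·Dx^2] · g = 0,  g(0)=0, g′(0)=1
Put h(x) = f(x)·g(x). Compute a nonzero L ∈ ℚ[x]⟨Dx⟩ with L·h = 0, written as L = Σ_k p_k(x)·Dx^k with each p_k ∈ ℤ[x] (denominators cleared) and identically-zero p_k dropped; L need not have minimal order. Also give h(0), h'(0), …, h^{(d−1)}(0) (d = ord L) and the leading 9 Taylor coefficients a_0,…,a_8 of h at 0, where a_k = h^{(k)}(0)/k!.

f: a_k = 0, 4, 0, -64/3, 0, 1024/5, 0, -16384/7, 0, …
g: a_k = 0, 1, -1/2, 1/3, -1/4, 1/5, -1/6, 1/7, -1/8, …
L₀ := L_f ⊗_s L_g (sym. prod.), ord ≤ 4.
L = (4224 + 8384·x + 204800·x^2 + 531456·x^3 + 491520·x^4 + 212992·x^5 + 262144·x^7)·Dx + (4098 + 28864·x + 258368·x^2 + 1045504·x^3 + 1798144·x^4 + 1523712·x^5 + 573440·x^6 + 786432·x^7 + 917504·x^8)·Dx^2 + (132 + 8644·x + 37632·x^2 + 196032·x^3 + 614400·x^4 + 955392·x^5 + 786432·x^6 + 540672·x^7 + 786432·x^8 + 524288·x^9)·Dx^3 + (65 + 258·x + 2497·x^2 + 8576·x^3 + 30336·x^4 + 76800·x^5 + 118272·x^6 + 98304·x^7 + 98304·x^8 + 131072·x^9 + 65536·x^10)·Dx^4  (order 4).
h: a_k = 0, 0, 4, -2, -20, 29/3, 8932/45, -1466/15, -2276, …
ICs: h(0) = 0, h′(0) = 0, h′′(0) = 8, h′′′(0) = -12.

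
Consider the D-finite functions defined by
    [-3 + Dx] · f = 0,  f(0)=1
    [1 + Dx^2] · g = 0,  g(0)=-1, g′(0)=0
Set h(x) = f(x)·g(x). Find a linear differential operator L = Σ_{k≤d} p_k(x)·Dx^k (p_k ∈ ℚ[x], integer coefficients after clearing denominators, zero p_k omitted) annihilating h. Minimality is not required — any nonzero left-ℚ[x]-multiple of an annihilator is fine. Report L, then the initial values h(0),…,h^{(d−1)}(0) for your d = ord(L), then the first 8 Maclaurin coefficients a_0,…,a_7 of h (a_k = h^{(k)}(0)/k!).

L = 10 - 6·Dx + Dx^2  (order 2).
h: a_k = -1, -3, -4, -3, -7/6, 1/10, 22/45, 83/210, …
ICs: h(0) = -1, h′(0) = -3.

f: a_k = 1, 3, 9/2, 9/2, 27/8, 81/40, 81/80, 243/560, …
g: a_k = -1, 0, 1/2, 0, -1/24, 0, 1/720, 0, …
Product ⇒ symmetric product L₀, ord ≤ 2.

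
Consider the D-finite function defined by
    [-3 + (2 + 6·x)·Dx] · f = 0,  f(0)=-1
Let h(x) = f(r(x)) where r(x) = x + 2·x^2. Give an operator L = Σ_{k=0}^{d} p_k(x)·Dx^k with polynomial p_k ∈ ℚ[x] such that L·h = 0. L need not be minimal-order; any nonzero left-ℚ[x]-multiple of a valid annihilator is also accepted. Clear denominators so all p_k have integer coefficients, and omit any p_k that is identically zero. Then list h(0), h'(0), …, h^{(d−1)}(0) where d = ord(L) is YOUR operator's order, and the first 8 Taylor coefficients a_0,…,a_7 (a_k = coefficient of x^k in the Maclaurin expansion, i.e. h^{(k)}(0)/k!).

L = (-3 - 12·x) + (2 + 6·x + 12·x^2)·Dx  (order 1).
h: a_k = -1, -3/2, -15/8, 45/16, -315/128, -405/256, 11205/1024, -41715/2048, …
ICs: h(0) = -1.

f: a_k = -1, -3/2, 9/8, -27/16, 405/128, -1701/256, 15309/1024, -72171/2048, …
L₀ from L_f via x↦r, Dx↦r'^{-1}Dx.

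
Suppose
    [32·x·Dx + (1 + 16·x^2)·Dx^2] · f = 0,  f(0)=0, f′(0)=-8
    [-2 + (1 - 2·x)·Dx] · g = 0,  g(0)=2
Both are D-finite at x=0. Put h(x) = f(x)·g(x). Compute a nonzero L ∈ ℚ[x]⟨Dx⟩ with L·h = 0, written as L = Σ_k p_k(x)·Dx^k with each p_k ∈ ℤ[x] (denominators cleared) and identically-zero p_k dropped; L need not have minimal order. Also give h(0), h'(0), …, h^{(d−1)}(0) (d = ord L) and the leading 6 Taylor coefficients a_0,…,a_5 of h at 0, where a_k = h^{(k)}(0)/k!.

L = 64·x + (4 - 32·x + 128·x^2)·Dx + (-1 + 2·x - 16·x^2 + 32·x^3)·Dx^2  (order 2).
h: a_k = 0, -16, -32, 64/3, 128/3, -11008/15, …
ICs: h(0) = 0, h′(0) = -16.

f: a_k = 0, -8, 0, 128/3, 0, -2048/5, …
g: a_k = 2, 4, 8, 16, 32, 64, …
Sym-product of L_f,L_g gives L₀ (≤ ord 2).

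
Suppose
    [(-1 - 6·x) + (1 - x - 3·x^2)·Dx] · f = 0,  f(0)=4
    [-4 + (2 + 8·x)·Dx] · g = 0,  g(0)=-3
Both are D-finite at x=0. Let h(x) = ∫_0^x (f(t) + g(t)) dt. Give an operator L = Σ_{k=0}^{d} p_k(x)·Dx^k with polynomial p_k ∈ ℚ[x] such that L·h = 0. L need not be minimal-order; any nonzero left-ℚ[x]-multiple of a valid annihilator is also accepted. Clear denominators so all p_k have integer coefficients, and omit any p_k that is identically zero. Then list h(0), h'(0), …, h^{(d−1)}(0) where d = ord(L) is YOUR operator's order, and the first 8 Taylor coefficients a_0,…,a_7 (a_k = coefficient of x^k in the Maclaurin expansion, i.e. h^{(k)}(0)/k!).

f: a_k = 4, 4, 16, 28, 76, 160, 388, 868, …
g: a_k = -3, -6, 6, -12, 30, -84, 252, -792, …
f+g: L₀ = lclm(L_f,L_g), ord ≤ 1+1.
h=∫h₀ ⇒ L = L₀·Dx.
L = (-20 - 120·x - 216·x^2 - 360·x^3)·Dx + (12 + 74·x + 306·x^2 + 744·x^3 + 900·x^4)·Dx^2 + (1 - 9·x - 73·x^2 - 18·x^3 + 354·x^4 + 360·x^5)·Dx^3  (order 3).
h: a_k = 0, 1, -1, 22/3, 4, 106/5, 38/3, 640/7, …
ICs: h(0) = 0, h′(0) = 1, h′′(0) = -2.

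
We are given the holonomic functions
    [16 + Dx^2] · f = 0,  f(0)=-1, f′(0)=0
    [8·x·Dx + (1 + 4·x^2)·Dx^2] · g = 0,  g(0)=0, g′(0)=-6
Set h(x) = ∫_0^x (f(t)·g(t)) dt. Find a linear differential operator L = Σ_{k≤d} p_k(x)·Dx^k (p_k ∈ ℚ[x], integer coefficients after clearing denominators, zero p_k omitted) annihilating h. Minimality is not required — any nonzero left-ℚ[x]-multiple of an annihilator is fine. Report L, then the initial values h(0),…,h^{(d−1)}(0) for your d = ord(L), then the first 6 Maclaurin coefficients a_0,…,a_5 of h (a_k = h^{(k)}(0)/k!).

L = (2560 + 29696·x^2 + 118784·x^4 + 262144·x^6 + 262144·x^8)·Dx + (1536·x + 14336·x^3 + 49152·x^5 + 65536·x^7)·Dx^2 + (240 + 3008·x^2 + 13824·x^4 + 32768·x^6 + 32768·x^8)·Dx^3 + (96·x + 896·x^3 + 3072·x^5 + 4096·x^7)·Dx^4 + (5 + 72·x^2 + 400·x^4 + 1024·x^6 + 1024·x^8)·Dx^5  (order 5).
h: a_k = 0, 0, 3, 0, -14, 0, …
ICs: h(0) = 0, h′(0) = 0, h′′(0) = 6, h′′′(0) = 0, h′′′′(0) = -336.

f: a_k = -1, 0, 8, 0, -32/3, 0, …
g: a_k = 0, -6, 0, 8, 0, -96/5, …
h₀=f·g: eliminate ⇒ L₀, order ≤ 2·2.
h=∫h₀ ⇒ L = L₀·Dx.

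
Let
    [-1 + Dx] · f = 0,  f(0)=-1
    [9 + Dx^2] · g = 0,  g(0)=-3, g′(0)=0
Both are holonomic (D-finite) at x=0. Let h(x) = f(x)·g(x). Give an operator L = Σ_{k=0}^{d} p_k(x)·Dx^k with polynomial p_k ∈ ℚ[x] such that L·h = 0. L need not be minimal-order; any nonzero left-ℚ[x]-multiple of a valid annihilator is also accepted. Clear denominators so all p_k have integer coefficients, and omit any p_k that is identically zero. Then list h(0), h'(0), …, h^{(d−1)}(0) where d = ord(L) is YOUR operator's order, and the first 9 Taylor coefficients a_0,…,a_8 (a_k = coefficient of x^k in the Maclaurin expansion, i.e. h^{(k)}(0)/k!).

L = 10 - 2·Dx + Dx^2  (order 2).
h: a_k = 3, 3, -12, -13, 7/2, 79/10, 22/15, -307/210, -527/840, …
ICs: h(0) = 3, h′(0) = 3.

f: a_k = -1, -1, -1/2, -1/6, -1/24, -1/120, -1/720, -1/5040, -1/40320, …
g: a_k = -3, 0, 27/2, 0, -81/8, 0, 243/80, 0, -2187/4480, …
Sym-product of L_f,L_g gives L₀ (≤ ord 2).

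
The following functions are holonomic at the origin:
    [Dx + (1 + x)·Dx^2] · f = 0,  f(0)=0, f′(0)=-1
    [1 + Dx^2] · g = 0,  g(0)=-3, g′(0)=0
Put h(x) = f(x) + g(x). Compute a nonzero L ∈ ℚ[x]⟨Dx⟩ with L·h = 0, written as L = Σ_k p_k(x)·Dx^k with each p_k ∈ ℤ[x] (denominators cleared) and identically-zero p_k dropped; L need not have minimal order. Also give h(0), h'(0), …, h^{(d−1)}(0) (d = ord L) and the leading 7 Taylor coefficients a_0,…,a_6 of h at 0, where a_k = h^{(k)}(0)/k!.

L = (7 + 2·x + x^2)·Dx + (3 + 5·x + 3·x^2 + x^3)·Dx^2 + (7 + 2·x + x^2)·Dx^3 + (3 + 5·x + 3·x^2 + x^3)·Dx^4  (order 4).
h: a_k = -3, -1, 2, -1/3, 1/8, -1/5, 41/240, …
ICs: h(0) = -3, h′(0) = -1, h′′(0) = 4, h′′′(0) = -2.

f: a_k = 0, -1, 1/2, -1/3, 1/4, -1/5, 1/6, …
g: a_k = -3, 0, 3/2, 0, -1/8, 0, 1/240, …
Sum ⇒ L₀ = lclm(L_f,L_g) in ℚ(x)⟨Dx⟩.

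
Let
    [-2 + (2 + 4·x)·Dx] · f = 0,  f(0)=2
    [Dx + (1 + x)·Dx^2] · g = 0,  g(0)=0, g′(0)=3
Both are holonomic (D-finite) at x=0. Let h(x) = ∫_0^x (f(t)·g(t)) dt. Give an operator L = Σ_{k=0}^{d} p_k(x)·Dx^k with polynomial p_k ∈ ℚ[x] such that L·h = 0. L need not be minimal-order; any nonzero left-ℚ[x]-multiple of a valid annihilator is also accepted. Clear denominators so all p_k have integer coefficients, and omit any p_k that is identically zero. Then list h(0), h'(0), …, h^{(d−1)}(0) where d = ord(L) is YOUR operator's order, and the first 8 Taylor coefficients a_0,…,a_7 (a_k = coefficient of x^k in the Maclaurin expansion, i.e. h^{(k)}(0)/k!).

f: a_k = 2, 2, -1, 1, -5/4, 7/4, -21/8, 33/8, …
g: a_k = 0, 3, -3/2, 1, -3/4, 3/5, -1/2, 3/7, …
f·g: L₀ = L_f ⊗_s L_g, ord ≤ 1·2.
Integrate: L := L₀·Dx.
L = (2 + x)·Dx + (-1 - 2·x)·Dx^2 + (1 + 5·x + 8·x^2 + 4·x^3)·Dx^3  (order 3).
h: a_k = 0, 0, 3, 1, -1, 1, -131/120, 363/280, …
ICs: h(0) = 0, h′(0) = 0, h′′(0) = 6.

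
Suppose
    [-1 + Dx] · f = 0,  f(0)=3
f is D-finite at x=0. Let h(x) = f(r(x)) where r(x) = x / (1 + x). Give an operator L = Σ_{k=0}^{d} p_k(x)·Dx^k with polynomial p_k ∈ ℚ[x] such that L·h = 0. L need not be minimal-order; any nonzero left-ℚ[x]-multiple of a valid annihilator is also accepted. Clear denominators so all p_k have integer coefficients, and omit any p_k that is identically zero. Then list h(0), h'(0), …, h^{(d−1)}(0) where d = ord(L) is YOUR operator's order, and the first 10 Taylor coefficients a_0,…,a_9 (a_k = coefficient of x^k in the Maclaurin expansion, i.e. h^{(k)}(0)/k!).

L = -1 + (1 + 2·x + x^2)·Dx  (order 1).
h: a_k = 3, 3, -3/2, 1/2, 1/8, -19/40, 151/240, -1091/1680, 7841/13440, -56519/120960, …
ICs: h(0) = 3.

f: a_k = 3, 3, 3/2, 1/2, 1/8, 1/40, 1/240, 1/1680, 1/13440, 1/120960, …
Change of var in L_f (x↦r) gives L₀.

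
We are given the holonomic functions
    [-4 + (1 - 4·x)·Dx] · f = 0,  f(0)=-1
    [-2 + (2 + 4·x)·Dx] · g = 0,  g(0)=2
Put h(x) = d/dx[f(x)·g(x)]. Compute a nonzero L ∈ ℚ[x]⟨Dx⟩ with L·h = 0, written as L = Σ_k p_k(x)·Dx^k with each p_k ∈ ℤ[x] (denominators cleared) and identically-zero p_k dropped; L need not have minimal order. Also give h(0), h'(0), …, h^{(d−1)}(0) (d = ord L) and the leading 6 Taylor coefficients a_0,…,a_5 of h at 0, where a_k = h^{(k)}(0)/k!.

f: a_k = -1, -4, -16, -64, -256, -1024, …
g: a_k = 2, 2, -1, 1, -5/4, 7/4, …
f·g: L₀ = L_f ⊗_s L_g, ord ≤ 1·1.
Differentiate: ansatz ord ≤ ord L₀ ⇒ L.
L = (39 + 120·x + 48·x^2) + (-5 + 6·x + 48·x^2 + 32·x^3)·Dx  (order 1).
h: a_k = -10, -78, -471, -2507, -50175/4, -240777/4, …
ICs: h(0) = -10.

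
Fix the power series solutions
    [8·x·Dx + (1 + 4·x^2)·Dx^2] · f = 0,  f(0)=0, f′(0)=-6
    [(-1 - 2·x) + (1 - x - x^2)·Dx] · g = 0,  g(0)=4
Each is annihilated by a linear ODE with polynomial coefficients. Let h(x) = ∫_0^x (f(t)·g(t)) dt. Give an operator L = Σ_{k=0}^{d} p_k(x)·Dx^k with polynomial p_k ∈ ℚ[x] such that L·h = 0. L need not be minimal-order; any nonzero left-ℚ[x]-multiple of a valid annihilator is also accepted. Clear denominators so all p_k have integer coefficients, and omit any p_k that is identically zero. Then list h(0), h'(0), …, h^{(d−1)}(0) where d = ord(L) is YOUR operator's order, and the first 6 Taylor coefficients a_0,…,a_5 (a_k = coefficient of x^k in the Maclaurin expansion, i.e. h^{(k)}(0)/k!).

L = (2 + 8·x + 24·x^2)·Dx + (2 - 4·x + 16·x^2 + 24·x^3)·Dx^2 + (-1 + x - 3·x^2 + 4·x^3 + 4·x^4)·Dx^3  (order 3).
h: a_k = 0, 0, -12, -8, -4, -8, …
ICs: h(0) = 0, h′(0) = 0, h′′(0) = -24.

f: a_k = 0, -6, 0, 8, 0, -96/5, …
g: a_k = 4, 4, 8, 12, 20, 32, …
L₀ := L_f ⊗_s L_g (sym. prod.), ord ≤ 2.
∫: right-multiply L₀ by Dx.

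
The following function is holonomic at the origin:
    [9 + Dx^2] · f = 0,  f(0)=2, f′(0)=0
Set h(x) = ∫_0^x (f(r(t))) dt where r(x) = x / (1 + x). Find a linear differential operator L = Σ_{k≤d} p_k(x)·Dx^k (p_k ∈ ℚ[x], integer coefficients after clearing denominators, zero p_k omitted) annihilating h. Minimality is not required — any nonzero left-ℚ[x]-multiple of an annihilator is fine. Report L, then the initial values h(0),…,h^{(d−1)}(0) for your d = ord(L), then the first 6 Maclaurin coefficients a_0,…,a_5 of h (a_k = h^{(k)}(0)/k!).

L = 9·Dx + (2 + 6·x + 6·x^2 + 2·x^3)·Dx^2 + (1 + 4·x + 6·x^2 + 4·x^3 + x^4)·Dx^3  (order 3).
h: a_k = 0, 2, 0, -3, 9/2, -81/20, …
ICs: h(0) = 0, h′(0) = 2, h′′(0) = 0.

f: a_k = 2, 0, -9, 0, 27/4, 0, …
L₀ from L_f via x↦r, Dx↦r'^{-1}Dx.
Integrate: L := L₀·Dx.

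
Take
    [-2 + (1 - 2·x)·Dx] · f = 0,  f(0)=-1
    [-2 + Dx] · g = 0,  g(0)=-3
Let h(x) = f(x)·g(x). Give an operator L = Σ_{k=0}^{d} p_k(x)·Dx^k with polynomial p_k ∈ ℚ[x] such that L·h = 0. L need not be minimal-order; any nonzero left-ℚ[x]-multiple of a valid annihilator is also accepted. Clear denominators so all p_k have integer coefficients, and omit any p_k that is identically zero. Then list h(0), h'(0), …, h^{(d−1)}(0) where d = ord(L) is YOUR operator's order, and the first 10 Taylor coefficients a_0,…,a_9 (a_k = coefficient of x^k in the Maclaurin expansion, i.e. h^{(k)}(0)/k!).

f: a_k = -1, -2, -4, -8, -16, -32, -64, -128, -256, -512, …
g: a_k = -3, -6, -6, -4, -2, -4/5, -4/15, -8/105, -2/105, -4/945, …
Product ⇒ symmetric product L₀, ord ≤ 1.
L = (4 - 4·x) + (-1 + 2·x)·Dx  (order 1).
h: a_k = 3, 12, 30, 64, 130, 1304/5, 7828/15, 21920/21, 219202/105, 789128/189, …
ICs: h(0) = 3.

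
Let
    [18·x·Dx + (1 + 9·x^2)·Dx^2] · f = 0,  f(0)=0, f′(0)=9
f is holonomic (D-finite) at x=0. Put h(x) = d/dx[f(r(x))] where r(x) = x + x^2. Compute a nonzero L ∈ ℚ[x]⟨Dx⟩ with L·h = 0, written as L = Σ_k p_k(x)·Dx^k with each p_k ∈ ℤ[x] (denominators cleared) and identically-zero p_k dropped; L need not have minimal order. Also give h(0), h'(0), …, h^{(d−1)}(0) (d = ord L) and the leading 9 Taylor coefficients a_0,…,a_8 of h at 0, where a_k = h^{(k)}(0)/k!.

f: a_k = 0, 9, 0, -27, 0, 729/5, 0, -6561/7, 0, …
f∘r: x↦r, Dx↦Dx/r' in L_f ⇒ L₀.
Derive L from L₀ (diff closure).
L = (-2 + 18·x + 72·x^2 + 108·x^3 + 54·x^4) + (1 + 2·x + 9·x^2 + 36·x^3 + 45·x^4 + 18·x^5)·Dx  (order 1).
h: a_k = 9, 18, -81, -324, 324, 4212, 3645, -40824, -111537, …
ICs: h(0) = 9.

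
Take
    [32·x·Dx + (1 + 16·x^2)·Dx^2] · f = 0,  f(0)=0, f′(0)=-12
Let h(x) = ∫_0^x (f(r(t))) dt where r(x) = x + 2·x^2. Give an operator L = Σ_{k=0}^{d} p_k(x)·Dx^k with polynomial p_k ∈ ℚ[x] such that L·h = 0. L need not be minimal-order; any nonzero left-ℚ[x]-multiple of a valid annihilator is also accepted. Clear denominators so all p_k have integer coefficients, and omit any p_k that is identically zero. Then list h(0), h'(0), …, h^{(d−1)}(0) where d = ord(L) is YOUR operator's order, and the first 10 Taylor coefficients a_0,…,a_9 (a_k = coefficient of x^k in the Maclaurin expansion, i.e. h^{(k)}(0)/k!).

f: a_k = 0, -12, 0, 64, 0, -3072/5, 0, 49152/7, 0, -262144/3, …
h₀=f(r): pull back L_f along r ⇒ L₀.
h=∫₀ˣh₀: take L = L₀·Dx.
L = (-4 + 32·x + 256·x^2 + 768·x^3 + 768·x^4)·Dx^2 + (1 + 4·x + 16·x^2 + 128·x^3 + 320·x^4 + 256·x^5)·Dx^3  (order 3).
h: a_k = 0, 0, -6, -8, 16, 384/5, 128/5, -5632/7, -15360/7, 16384/3, …
ICs: h(0) = 0, h′(0) = 0, h′′(0) = -12.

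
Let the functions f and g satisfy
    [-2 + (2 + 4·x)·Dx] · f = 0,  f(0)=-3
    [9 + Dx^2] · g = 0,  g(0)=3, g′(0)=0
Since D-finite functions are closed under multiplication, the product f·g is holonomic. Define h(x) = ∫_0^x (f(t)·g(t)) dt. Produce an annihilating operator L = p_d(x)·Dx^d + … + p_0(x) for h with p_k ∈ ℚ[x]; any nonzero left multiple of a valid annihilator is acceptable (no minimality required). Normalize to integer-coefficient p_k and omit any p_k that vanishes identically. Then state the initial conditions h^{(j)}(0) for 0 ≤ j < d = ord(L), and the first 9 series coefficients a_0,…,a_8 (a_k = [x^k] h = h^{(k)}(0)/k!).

f: a_k = -3, -3, 3/2, -3/2, 15/8, -21/8, 63/16, -99/16, 1287/128, …
g: a_k = 3, 0, -27/2, 0, 81/8, 0, -243/80, 0, 2187/4480, …
Product ⇒ symmetric product L₀, ord ≤ 2.
∫: right-multiply L₀ by Dx.
L = (12 + 36·x + 36·x^2)·Dx + (-2 - 4·x)·Dx^2 + (1 + 4·x + 4·x^2)·Dx^3  (order 3).
h: a_k = 0, -9, -9/2, 15, 9, -9, -3, 54/35, 27/20, …
ICs: h(0) = 0, h′(0) = -9, h′′(0) = -9.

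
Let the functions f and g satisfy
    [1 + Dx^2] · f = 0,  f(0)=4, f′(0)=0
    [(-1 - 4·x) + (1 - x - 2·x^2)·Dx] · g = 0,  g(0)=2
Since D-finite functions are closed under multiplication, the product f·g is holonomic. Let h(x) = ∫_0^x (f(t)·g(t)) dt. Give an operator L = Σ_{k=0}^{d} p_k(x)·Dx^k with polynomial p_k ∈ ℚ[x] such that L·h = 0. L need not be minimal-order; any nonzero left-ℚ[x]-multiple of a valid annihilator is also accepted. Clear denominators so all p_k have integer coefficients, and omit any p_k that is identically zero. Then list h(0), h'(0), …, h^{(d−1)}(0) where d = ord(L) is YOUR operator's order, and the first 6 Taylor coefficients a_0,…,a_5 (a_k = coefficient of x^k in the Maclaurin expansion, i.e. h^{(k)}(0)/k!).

L = (3 + x + 2·x^2)·Dx + (2 + 8·x)·Dx^2 + (-1 + x + 2·x^2)·Dx^3  (order 3).
h: a_k = 0, 8, 4, 20/3, 9, 229/15, …
ICs: h(0) = 0, h′(0) = 8, h′′(0) = 8.

f: a_k = 4, 0, -2, 0, 1/6, 0, …
g: a_k = 2, 2, 6, 10, 22, 42, …
Sym-product of L_f,L_g gives L₀ (≤ ord 2).
∫: right-multiply L₀ by Dx.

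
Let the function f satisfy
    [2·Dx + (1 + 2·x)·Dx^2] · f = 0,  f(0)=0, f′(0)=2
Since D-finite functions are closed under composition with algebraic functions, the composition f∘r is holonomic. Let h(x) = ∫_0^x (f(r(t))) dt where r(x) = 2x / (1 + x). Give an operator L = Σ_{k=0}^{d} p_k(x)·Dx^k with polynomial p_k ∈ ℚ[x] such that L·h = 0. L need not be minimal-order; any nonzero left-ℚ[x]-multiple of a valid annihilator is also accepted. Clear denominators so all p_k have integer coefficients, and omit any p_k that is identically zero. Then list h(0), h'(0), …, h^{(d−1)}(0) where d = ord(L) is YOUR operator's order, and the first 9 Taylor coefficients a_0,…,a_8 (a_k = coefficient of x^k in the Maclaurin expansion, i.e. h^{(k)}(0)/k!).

L = (6 + 10·x)·Dx^2 + (1 + 6·x + 5·x^2)·Dx^3  (order 3).
h: a_k = 0, 0, 2, -4, 31/3, -156/5, 1562/15, -372, 19531/14, …
ICs: h(0) = 0, h′(0) = 0, h′′(0) = 4.

f: a_k = 0, 2, -2, 8/3, -4, 32/5, -32/3, 128/7, -32, …
Change of var in L_f (x↦r) gives L₀.
∫: right-multiply L₀ by Dx.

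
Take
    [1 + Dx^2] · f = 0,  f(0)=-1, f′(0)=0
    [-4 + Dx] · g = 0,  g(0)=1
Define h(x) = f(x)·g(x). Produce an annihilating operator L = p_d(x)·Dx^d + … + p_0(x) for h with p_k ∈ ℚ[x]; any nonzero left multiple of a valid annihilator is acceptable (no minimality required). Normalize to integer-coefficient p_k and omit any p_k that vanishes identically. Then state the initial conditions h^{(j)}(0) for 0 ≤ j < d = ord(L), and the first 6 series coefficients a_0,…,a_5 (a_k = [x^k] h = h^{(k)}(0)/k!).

L = 17 - 8·Dx + Dx^2  (order 2).
h: a_k = -1, -4, -15/2, -26/3, -161/24, -101/30, …
ICs: h(0) = -1, h′(0) = -4.

f: a_k = -1, 0, 1/2, 0, -1/24, 0, …
g: a_k = 1, 4, 8, 32/3, 32/3, 128/15, …
Product ⇒ symmetric product L₀, ord ≤ 2.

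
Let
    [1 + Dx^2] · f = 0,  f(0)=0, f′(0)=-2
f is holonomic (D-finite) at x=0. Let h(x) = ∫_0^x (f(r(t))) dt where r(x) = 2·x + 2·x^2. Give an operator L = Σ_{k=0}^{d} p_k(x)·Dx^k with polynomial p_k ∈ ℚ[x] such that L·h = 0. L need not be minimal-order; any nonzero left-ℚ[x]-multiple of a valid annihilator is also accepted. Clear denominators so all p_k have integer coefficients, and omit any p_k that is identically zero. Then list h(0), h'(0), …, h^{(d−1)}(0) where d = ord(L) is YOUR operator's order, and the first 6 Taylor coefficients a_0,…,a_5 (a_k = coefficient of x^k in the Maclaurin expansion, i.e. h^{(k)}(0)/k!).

L = (4 + 24·x + 48·x^2 + 32·x^3)·Dx - 2·Dx^2 + (1 + 2·x)·Dx^3  (order 3).
h: a_k = 0, 0, -2, -4/3, 2/3, 8/5, …
ICs: h(0) = 0, h′(0) = 0, h′′(0) = -4.

f: a_k = 0, -2, 0, 1/3, 0, -1/60, …
f∘r: x↦r, Dx↦Dx/r' in L_f ⇒ L₀.
h=∫h₀ ⇒ L = L₀·Dx.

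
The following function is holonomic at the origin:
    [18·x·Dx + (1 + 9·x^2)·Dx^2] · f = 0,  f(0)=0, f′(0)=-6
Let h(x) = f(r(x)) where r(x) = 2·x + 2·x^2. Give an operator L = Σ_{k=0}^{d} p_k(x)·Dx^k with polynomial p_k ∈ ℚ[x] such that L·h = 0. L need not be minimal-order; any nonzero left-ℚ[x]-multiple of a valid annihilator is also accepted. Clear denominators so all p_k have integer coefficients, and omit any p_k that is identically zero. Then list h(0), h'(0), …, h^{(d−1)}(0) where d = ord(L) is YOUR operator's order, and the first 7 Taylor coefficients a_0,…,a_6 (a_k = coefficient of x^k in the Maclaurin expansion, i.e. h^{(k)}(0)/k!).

L = (-2 + 72·x + 288·x^2 + 432·x^3 + 216·x^4)·Dx + (1 + 2·x + 36·x^2 + 144·x^3 + 180·x^4 + 72·x^5)·Dx^2  (order 2).
h: a_k = 0, -12, -12, 144, 432, -13392/5, -15408, …
ICs: h(0) = 0, h′(0) = -12.

f: a_k = 0, -6, 0, 18, 0, -486/5, 0, …
Substitute x→r, Dx→(1/r')Dx; clear ⇒ L₀.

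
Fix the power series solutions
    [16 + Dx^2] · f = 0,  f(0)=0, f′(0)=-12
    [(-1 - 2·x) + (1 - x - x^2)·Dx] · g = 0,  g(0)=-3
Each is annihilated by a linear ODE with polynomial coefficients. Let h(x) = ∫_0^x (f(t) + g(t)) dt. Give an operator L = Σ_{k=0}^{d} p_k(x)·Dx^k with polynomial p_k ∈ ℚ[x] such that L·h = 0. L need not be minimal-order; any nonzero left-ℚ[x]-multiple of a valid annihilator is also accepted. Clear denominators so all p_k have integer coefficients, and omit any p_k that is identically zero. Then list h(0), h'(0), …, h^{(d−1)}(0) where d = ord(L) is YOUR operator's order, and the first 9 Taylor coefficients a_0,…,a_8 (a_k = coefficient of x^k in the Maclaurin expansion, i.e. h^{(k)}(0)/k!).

f: a_k = 0, -12, 0, 32, 0, -128/5, 0, 1024/105, 0, …
g: a_k = -3, -3, -6, -9, -15, -24, -39, -63, -102, …
Weyl lclm of L_f,L_g ⇒ L₀ (ord ≤ 3).
h=∫₀ˣh₀: take L = L₀·Dx.
L = (-272 - 384·x + 352·x^2 - 192·x^3 - 640·x^4 - 256·x^5)·Dx + (160 - 368·x - 32·x^2 + 544·x^3 - 48·x^4 - 384·x^5 - 128·x^6)·Dx^2 + (-17 - 24·x + 22·x^2 - 12·x^3 - 40·x^4 - 16·x^5)·Dx^3 + (10 - 23·x - 2·x^2 + 34·x^3 - 3·x^4 - 24·x^5 - 8·x^6)·Dx^4  (order 4).
h: a_k = 0, -3, -15/2, -2, 23/4, -3, -124/15, -39/7, -5591/840, …
ICs: h(0) = 0, h′(0) = -3, h′′(0) = -15, h′′′(0) = -12.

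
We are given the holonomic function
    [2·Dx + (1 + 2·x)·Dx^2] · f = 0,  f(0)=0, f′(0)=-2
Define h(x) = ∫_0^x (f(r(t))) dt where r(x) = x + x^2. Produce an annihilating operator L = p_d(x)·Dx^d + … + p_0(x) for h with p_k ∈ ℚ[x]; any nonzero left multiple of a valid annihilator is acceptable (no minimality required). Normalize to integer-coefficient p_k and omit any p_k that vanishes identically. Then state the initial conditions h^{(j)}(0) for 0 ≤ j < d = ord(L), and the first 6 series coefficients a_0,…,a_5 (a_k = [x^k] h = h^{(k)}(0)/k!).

L = (4·x + 4·x^2)·Dx^2 + (1 + 4·x + 6·x^2 + 4·x^3)·Dx^3  (order 3).
h: a_k = 0, 0, -1, 0, 1/3, -2/5, …
ICs: h(0) = 0, h′(0) = 0, h′′(0) = -2.

f: a_k = 0, -2, 2, -8/3, 4, -32/5, …
f∘r: x↦r, Dx↦Dx/r' in L_f ⇒ L₀.
h=∫h₀ ⇒ L = L₀·Dx.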